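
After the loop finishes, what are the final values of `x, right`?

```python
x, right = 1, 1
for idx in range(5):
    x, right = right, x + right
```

Let's trace through this code step by step.

Initialize: x = 1
Initialize: right = 1
Entering loop: for idx in range(5):
After iteration 1: idx = 0, x = 1, right = 2
After iteration 2: idx = 1, x = 2, right = 3
After iteration 3: idx = 2, x = 3, right = 5
After iteration 4: idx = 3, x = 5, right = 8
After iteration 5: idx = 4, x = 8, right = 13
Loop ends.

Final answer: 8, 13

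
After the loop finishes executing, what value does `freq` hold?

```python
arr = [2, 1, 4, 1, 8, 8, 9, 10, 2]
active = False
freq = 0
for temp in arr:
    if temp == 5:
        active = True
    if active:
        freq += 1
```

Let's trace through this code step by step.

Initialize: arr = [2, 1, 4, 1, 8, 8, 9, 10, 2]
Initialize: active = False
Initialize: freq = 0
Entering loop: for temp in arr:
After iteration 1: temp = 2, freq = 0
After iteration 2: temp = 1, freq = 0
After iteration 3: temp = 4, freq = 0
After iteration 4: temp = 1, freq = 0
After iteration 5: temp = 8, freq = 0
After iteration 6: temp = 8, freq = 0
After iteration 7: temp = 9, freq = 0
After iteration 8: temp = 10, freq = 0
After iteration 9: temp = 2, freq = 0
Loop ends.

Final answer: 0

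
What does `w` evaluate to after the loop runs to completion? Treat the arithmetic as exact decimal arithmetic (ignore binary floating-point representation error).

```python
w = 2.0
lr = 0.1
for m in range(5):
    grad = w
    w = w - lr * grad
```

Let's trace through this code step by step.

Initialize: w = 2.0
Initialize: lr = 0.1
Entering loop: for m in range(5):
After iteration 1: m = 0, w = 1.8, grad = 2.0
After iteration 2: m = 1, w = 1.62, grad = 1.8
After iteration 3: m = 2, w = 1.458, grad = 1.62
After iteration 4: m = 3, w = 1.3122, grad = 1.458
After iteration 5: m = 4, w = 1.18098, grad = 1.3122
Loop ends.

Final answer: 1.18098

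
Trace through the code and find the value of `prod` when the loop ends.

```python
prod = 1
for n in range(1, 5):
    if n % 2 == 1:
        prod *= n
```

Let's trace through this code step by step.

Initialize: prod = 1
Entering loop: for n in range(1, 5):
After iteration 1: n = 1, prod = 1
After iteration 2: n = 2, prod = 1
After iteration 3: n = 3, prod = 3
After iteration 4: n = 4, prod = 3
Loop ends.

Final answer: 3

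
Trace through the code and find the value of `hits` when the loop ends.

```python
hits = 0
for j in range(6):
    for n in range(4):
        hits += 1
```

Let's trace through this code step by step.

Initialize: hits = 0
Entering loop: for j in range(6):
After iteration 1: j = 0, hits = 4
After iteration 2: j = 1, hits = 8
After iteration 3: j = 2, hits = 12
After iteration 4: j = 3, hits = 16
After iteration 5: j = 4, hits = 20
After iteration 6: j = 5, hits = 24
Loop ends.

Final answer: 24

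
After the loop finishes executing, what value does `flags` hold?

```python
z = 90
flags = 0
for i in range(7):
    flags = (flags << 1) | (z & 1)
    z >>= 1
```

Let's trace through this code step by step.

Initialize: z = 90
Initialize: flags = 0
Entering loop: for i in range(7):
After iteration 1: i = 0, z = 45, flags = 0
After iteration 2: i = 1, z = 22, flags = 1
After iteration 3: i = 2, z = 11, flags = 2
After iteration 4: i = 3, z = 5, flags = 5
After iteration 5: i = 4, z = 2, flags = 11
After iteration 6: i = 5, z = 1, flags = 22
After iteration 7: i = 6, z = 0, flags = 45
Loop ends.

Final answer: 45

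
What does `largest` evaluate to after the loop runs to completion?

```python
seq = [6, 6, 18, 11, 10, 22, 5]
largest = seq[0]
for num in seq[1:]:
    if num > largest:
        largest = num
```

Let's trace through this code step by step.

Initialize: seq = [6, 6, 18, 11, 10, 22, 5]
Initialize: largest = 6
Entering loop: for num in seq[1:]:
After iteration 1: num = 6, largest = 6
After iteration 2: num = 18, largest = 18
After iteration 3: num = 11, largest = 18
After iteration 4: num = 10, largest = 18
After iteration 5: num = 22, largest = 22
After iteration 6: num = 5, largest = 22
Loop ends.

Final answer: 22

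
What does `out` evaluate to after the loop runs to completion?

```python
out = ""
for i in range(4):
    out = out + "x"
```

Let's trace through this code step by step.

Initialize: out = ''
Entering loop: for i in range(4):
After iteration 1: i = 0, out = 'x'
After iteration 2: i = 1, out = 'xx'
After iteration 3: i = 2, out = 'xxx'
After iteration 4: i = 3, out = 'xxxx'
Loop ends.

Final answer: 'xxxx'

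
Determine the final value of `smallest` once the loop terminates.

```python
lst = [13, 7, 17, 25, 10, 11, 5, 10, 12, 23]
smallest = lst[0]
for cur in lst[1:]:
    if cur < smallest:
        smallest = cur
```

Let's trace through this code step by step.

Initialize: lst = [13, 7, 17, 25, 10, 11, 5, 10, 12, 23]
Initialize: smallest = 13
Entering loop: for cur in lst[1:]:
After iteration 1: cur = 7, smallest = 7
After iteration 2: cur = 17, smallest = 7
After iteration 3: cur = 25, smallest = 7
After iteration 4: cur = 10, smallest = 7
After iteration 5: cur = 11, smallest = 7
After iteration 6: cur = 5, smallest = 5
After iteration 7: cur = 10, smallest = 5
After iteration 8: cur = 12, smallest = 5
After iteration 9: cur = 23, smallest = 5
Loop ends.

Final answer: 5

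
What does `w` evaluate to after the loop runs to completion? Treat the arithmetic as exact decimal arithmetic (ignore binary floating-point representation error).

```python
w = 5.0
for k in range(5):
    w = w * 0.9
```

Let's trace through this code step by step.

Initialize: w = 5.0
Entering loop: for k in range(5):
After iteration 1: k = 0, w = 4.5
After iteration 2: k = 1, w = 4.05
After iteration 3: k = 2, w = 3.645
After iteration 4: k = 3, w = 3.2805
After iteration 5: k = 4, w = 2.95245
Loop ends.

Final answer: 2.95245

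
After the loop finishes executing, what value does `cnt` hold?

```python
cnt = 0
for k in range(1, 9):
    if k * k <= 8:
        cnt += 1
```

Let's trace through this code step by step.

Initialize: cnt = 0
Entering loop: for k in range(1, 9):
After iteration 1: k = 1, cnt = 1
After iteration 2: k = 2, cnt = 2
After iteration 3: k = 3, cnt = 2
After iteration 4: k = 4, cnt = 2
After iteration 5: k = 5, cnt = 2
After iteration 6: k = 6, cnt = 2
After iteration 7: k = 7, cnt = 2
After iteration 8: k = 8, cnt = 2
Loop ends.

Final answer: 2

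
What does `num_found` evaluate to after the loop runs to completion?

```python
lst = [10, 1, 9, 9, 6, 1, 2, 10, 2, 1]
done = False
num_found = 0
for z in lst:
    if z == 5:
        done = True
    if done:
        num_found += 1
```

Let's trace through this code step by step.

Initialize: lst = [10, 1, 9, 9, 6, 1, 2, 10, 2, 1]
Initialize: done = False
Initialize: num_found = 0
Entering loop: for z in lst:
After iteration 1: z = 10, num_found = 0
After iteration 2: z = 1, num_found = 0
After iteration 3: z = 9, num_found = 0
After iteration 4: z = 9, num_found = 0
After iteration 5: z = 6, num_found = 0
After iteration 6: z = 1, num_found = 0
After iteration 7: z = 2, num_found = 0
After iteration 8: z = 10, num_found = 0
After iteration 9: z = 2, num_found = 0
After iteration 10: z = 1, num_found = 0
Loop ends.

Final answer: 0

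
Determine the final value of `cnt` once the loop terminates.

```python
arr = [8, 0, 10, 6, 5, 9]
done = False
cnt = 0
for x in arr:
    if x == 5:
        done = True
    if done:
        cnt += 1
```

Let's trace through this code step by step.

Initialize: arr = [8, 0, 10, 6, 5, 9]
Initialize: done = False
Initialize: cnt = 0
Entering loop: for x in arr:
After iteration 1: x = 8, done = False, cnt = 0
After iteration 2: x = 0, done = False, cnt = 0
After iteration 3: x = 10, done = False, cnt = 0
After iteration 4: x = 6, done = False, cnt = 0
After iteration 5: x = 5, done = True, cnt = 1
After iteration 6: x = 9, done = True, cnt = 2
Loop ends.

Final answer: 2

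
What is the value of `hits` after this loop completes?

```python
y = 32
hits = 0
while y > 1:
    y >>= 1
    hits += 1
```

Let's trace through this code step by step.

Initialize: y = 32
Initialize: hits = 0
Entering loop: while y > 1:
After iteration 1: y = 16, hits = 1
After iteration 2: y = 8, hits = 2
After iteration 3: y = 4, hits = 3
After iteration 4: y = 2, hits = 4
After iteration 5: y = 1, hits = 5
Loop ends.

Final answer: 5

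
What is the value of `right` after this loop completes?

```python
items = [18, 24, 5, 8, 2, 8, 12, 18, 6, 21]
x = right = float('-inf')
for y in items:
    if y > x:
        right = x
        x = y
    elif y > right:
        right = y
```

Let's trace through this code step by step.

Initialize: items = [18, 24, 5, 8, 2, 8, 12, 18, 6, 21]
Initialize: x = -inf
Initialize: right = -inf
Entering loop: for y in items:
After iteration 1: y = 18, x = 18, right = -inf
After iteration 2: y = 24, x = 24, right = 18
After iteration 3: y = 5, x = 24, right = 18
After iteration 4: y = 8, x = 24, right = 18
After iteration 5: y = 2, x = 24, right = 18
After iteration 6: y = 8, x = 24, right = 18
After iteration 7: y = 12, x = 24, right = 18
After iteration 8: y = 18, x = 24, right = 18
After iteration 9: y = 6, x = 24, right = 18
After iteration 10: y = 21, x = 24, right = 21
Loop ends.

Final answer: 21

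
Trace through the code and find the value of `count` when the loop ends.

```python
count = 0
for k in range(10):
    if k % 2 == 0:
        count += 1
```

Let's trace through this code step by step.

Initialize: count = 0
Entering loop: for k in range(10):
After iteration 1: k = 0, count = 1
After iteration 2: k = 1, count = 1
After iteration 3: k = 2, count = 2
After iteration 4: k = 3, count = 2
After iteration 5: k = 4, count = 3
After iteration 6: k = 5, count = 3
After iteration 7: k = 6, count = 4
After iteration 8: k = 7, count = 4
After iteration 9: k = 8, count = 5
After iteration 10: k = 9, count = 5
Loop ends.

Final answer: 5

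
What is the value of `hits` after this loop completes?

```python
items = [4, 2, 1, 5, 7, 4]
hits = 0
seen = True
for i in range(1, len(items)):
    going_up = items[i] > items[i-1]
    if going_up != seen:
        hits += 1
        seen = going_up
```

Let's trace through this code step by step.

Initialize: items = [4, 2, 1, 5, 7, 4]
Initialize: hits = 0
Initialize: seen = True
Entering loop: for i in range(1, len(items)):
After iteration 1: i = 1, hits = 1, seen = False, going_up = False
After iteration 2: i = 2, hits = 1, seen = False, going_up = False
After iteration 3: i = 3, hits = 2, seen = True, going_up = True
After iteration 4: i = 4, hits = 2, seen = True, going_up = True
After iteration 5: i = 5, hits = 3, seen = False, going_up = False
Loop ends.

Final answer: 3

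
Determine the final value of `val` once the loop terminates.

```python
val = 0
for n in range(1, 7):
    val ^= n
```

Let's trace through this code step by step.

Initialize: val = 0
Entering loop: for n in range(1, 7):
After iteration 1: n = 1, val = 1
After iteration 2: n = 2, val = 3
After iteration 3: n = 3, val = 0
After iteration 4: n = 4, val = 4
After iteration 5: n = 5, val = 1
After iteration 6: n = 6, val = 7
Loop ends.

Final answer: 7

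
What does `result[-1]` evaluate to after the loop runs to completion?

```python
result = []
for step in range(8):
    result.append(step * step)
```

Let's trace through this code step by step.

Initialize: result = []
Entering loop: for step in range(8):
After iteration 1: step = 0, result = [0]
After iteration 2: step = 1, result = [0, 1]
After iteration 3: step = 2, result = [0, 1, 4]
After iteration 4: step = 3, result = [0, 1, 4, 9]
After iteration 5: step = 4, result = [0, 1, 4, 9, 16]
After iteration 6: step = 5, result = [0, 1, 4, 9, 16, 25]
After iteration 7: step = 6, result = [0, 1, 4, 9, 16, 25, 36]
After iteration 8: step = 7, result = [0, 1, 4, 9, 16, 25, 36, 49]
Loop ends.
result[-1] = 49

Final answer: 49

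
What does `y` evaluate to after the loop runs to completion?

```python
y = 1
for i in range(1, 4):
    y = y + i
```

Let's trace through this code step by step.

Initialize: y = 1
Entering loop: for i in range(1, 4):
After iteration 1: i = 1, y = 2
After iteration 2: i = 2, y = 4
After iteration 3: i = 3, y = 7
Loop ends.

Final answer: 7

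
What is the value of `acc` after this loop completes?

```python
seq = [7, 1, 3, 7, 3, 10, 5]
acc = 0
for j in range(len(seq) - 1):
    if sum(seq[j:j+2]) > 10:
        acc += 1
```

Let's trace through this code step by step.

Initialize: seq = [7, 1, 3, 7, 3, 10, 5]
Initialize: acc = 0
Entering loop: for j in range(len(seq) - 1):
After iteration 1: j = 0, acc = 0
After iteration 2: j = 1, acc = 0
After iteration 3: j = 2, acc = 0
After iteration 4: j = 3, acc = 0
After iteration 5: j = 4, acc = 1
After iteration 6: j = 5, acc = 2
Loop ends.

Final answer: 2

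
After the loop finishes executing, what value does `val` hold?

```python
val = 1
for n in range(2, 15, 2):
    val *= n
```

Let's trace through this code step by step.

Initialize: val = 1
Entering loop: for n in range(2, 15, 2):
After iteration 1: n = 2, val = 2
After iteration 2: n = 4, val = 8
After iteration 3: n = 6, val = 48
After iteration 4: n = 8, val = 384
After iteration 5: n = 10, val = 3840
After iteration 6: n = 12, val = 46080
After iteration 7: n = 14, val = 645120
Loop ends.

Final answer: 645120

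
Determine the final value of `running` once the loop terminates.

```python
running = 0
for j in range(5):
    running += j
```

Let's trace through this code step by step.

Initialize: running = 0
Entering loop: for j in range(5):
After iteration 1: j = 0, running = 0
After iteration 2: j = 1, running = 1
After iteration 3: j = 2, running = 3
After iteration 4: j = 3, running = 6
After iteration 5: j = 4, running = 10
Loop ends.

Final answer: 10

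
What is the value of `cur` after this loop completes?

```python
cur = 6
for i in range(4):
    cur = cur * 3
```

Let's trace through this code step by step.

Initialize: cur = 6
Entering loop: for i in range(4):
After iteration 1: i = 0, cur = 18
After iteration 2: i = 1, cur = 54
After iteration 3: i = 2, cur = 162
After iteration 4: i = 3, cur = 486
Loop ends.

Final answer: 486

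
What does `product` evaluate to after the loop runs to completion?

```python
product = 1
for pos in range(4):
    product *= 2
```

Let's trace through this code step by step.

Initialize: product = 1
Entering loop: for pos in range(4):
After iteration 1: pos = 0, product = 2
After iteration 2: pos = 1, product = 4
After iteration 3: pos = 2, product = 8
After iteration 4: pos = 3, product = 16
Loop ends.

Final answer: 16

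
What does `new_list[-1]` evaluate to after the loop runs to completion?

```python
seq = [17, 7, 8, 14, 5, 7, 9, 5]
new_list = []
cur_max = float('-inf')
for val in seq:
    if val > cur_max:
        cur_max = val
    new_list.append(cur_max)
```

Let's trace through this code step by step.

Initialize: seq = [17, 7, 8, 14, 5, 7, 9, 5]
Initialize: new_list = []
Initialize: cur_max = -inf
Entering loop: for val in seq:
After iteration 1: val = 17, new_list = [17], cur_max = 17
After iteration 2: val = 7, new_list = [17, 17], cur_max = 17
After iteration 3: val = 8, new_list = [17, 17, 17], cur_max = 17
After iteration 4: val = 14, new_list = [17, 17, 17, 17], cur_max = 17
After iteration 5: val = 5, new_list = [17, 17, 17, 17, 17], cur_max = 17
After iteration 6: val = 7, new_list = [17, 17, 17, 17, 17, 17], cur_max = 17
After iteration 7: val = 9, new_list = [17, 17, 17, 17, 17, 17, 17], cur_max = 17
After iteration 8: val = 5, new_list = [17, 17, 17, 17, 17, 17, 17, 17], cur_max = 17
Loop ends.
new_list[-1] = 17

Final answer: 17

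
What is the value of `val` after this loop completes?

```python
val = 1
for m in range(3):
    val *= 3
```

Let's trace through this code step by step.

Initialize: val = 1
Entering loop: for m in range(3):
After iteration 1: m = 0, val = 3
After iteration 2: m = 1, val = 9
After iteration 3: m = 2, val = 27
Loop ends.

Final answer: 27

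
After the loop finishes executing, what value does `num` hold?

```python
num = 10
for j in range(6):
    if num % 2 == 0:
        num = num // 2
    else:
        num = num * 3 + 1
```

Let's trace through this code step by step.

Initialize: num = 10
Entering loop: for j in range(6):
After iteration 1: j = 0, num = 5
After iteration 2: j = 1, num = 16
After iteration 3: j = 2, num = 8
After iteration 4: j = 3, num = 4
After iteration 5: j = 4, num = 2
After iteration 6: j = 5, num = 1
Loop ends.

Final answer: 1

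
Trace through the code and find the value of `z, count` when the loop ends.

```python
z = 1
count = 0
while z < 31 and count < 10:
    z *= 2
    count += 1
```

Let's trace through this code step by step.

Initialize: z = 1
Initialize: count = 0
Entering loop: while z < 31 and count < 10:
After iteration 1: z = 2, count = 1
After iteration 2: z = 4, count = 2
After iteration 3: z = 8, count = 3
After iteration 4: z = 16, count = 4
After iteration 5: z = 32, count = 5
Loop ends.

Final answer: 32, 5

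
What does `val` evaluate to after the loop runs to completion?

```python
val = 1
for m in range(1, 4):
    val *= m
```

Let's trace through this code step by step.

Initialize: val = 1
Entering loop: for m in range(1, 4):
After iteration 1: m = 1, val = 1
After iteration 2: m = 2, val = 2
After iteration 3: m = 3, val = 6
Loop ends.

Final answer: 6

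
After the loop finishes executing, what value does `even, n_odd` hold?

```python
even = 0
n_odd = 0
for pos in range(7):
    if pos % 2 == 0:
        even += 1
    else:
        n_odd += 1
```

Let's trace through this code step by step.

Initialize: even = 0
Initialize: n_odd = 0
Entering loop: for pos in range(7):
After iteration 1: pos = 0, even = 1, n_odd = 0
After iteration 2: pos = 1, even = 1, n_odd = 1
After iteration 3: pos = 2, even = 2, n_odd = 1
After iteration 4: pos = 3, even = 2, n_odd = 2
After iteration 5: pos = 4, even = 3, n_odd = 2
After iteration 6: pos = 5, even = 3, n_odd = 3
After iteration 7: pos = 6, even = 4, n_odd = 3
Loop ends.

Final answer: 4, 3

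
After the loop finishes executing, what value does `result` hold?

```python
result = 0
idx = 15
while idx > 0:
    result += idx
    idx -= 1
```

Let's trace through this code step by step.

Initialize: result = 0
Initialize: idx = 15
Entering loop: while idx > 0:
After iteration 1: result = 15, idx = 14
After iteration 2: result = 29, idx = 13
After iteration 3: result = 42, idx = 12
After iteration 4: result = 54, idx = 11
After iteration 5: result = 65, idx = 10
After iteration 6: result = 75, idx = 9
After iteration 7: result = 84, idx = 8
After iteration 8: result = 92, idx = 7
After iteration 9: result = 99, idx = 6
After iteration 10: result = 105, idx = 5
After iteration 11: result = 110, idx = 4
After iteration 12: result = 114, idx = 3
After iteration 13: result = 117, idx = 2
After iteration 14: result = 119, idx = 1
After iteration 15: result = 120, idx = 0
Loop ends.

Final answer: 120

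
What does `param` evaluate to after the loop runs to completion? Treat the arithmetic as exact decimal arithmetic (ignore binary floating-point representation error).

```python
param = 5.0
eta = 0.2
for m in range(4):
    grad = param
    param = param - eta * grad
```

Let's trace through this code step by step.

Initialize: param = 5.0
Initialize: eta = 0.2
Entering loop: for m in range(4):
After iteration 1: m = 0, param = 4.0, grad = 5.0
After iteration 2: m = 1, param = 3.2, grad = 4.0
After iteration 3: m = 2, param = 2.56, grad = 3.2
After iteration 4: m = 3, param = 2.048, grad = 2.56
Loop ends.

Final answer: 2.048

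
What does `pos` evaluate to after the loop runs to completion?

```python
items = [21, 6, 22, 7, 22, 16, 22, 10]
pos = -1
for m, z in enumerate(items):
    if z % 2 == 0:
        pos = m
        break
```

Let's trace through this code step by step.

Initialize: items = [21, 6, 22, 7, 22, 16, 22, 10]
Initialize: pos = -1
Entering loop: for m, z in enumerate(items):
After iteration 1: m = 0, z = 21, pos = -1
After iteration 2: m = 1, z = 6, pos = 1
Loop ends.

Final answer: 1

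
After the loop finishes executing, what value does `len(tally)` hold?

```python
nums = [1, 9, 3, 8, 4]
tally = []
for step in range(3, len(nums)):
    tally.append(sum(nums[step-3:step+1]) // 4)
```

Let's trace through this code step by step.

Initialize: nums = [1, 9, 3, 8, 4]
Initialize: tally = []
Entering loop: for step in range(3, len(nums)):
After iteration 1: step = 3, tally = [5]
After iteration 2: step = 4, tally = [5, 6]
Loop ends.
len(tally) = 2

Final answer: 2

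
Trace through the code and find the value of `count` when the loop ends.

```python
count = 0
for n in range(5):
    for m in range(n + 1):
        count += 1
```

Let's trace through this code step by step.

Initialize: count = 0
Entering loop: for n in range(5):
After iteration 1: n = 0, count = 1, m = 0
After iteration 2: n = 1, count = 3, m = 1
After iteration 3: n = 2, count = 6, m = 2
After iteration 4: n = 3, count = 10, m = 3
After iteration 5: n = 4, count = 15, m = 4
Loop ends.

Final answer: 15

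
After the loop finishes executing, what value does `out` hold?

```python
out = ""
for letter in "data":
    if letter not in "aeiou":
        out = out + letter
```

Let's trace through this code step by step.

Initialize: out = ''
Entering loop: for letter in "data":
After iteration 1: letter = 'd', out = 'd'
After iteration 2: letter = 'a', out = 'd'
After iteration 3: letter = 't', out = 'dt'
After iteration 4: letter = 'a', out = 'dt'
Loop ends.

Final answer: 'dt'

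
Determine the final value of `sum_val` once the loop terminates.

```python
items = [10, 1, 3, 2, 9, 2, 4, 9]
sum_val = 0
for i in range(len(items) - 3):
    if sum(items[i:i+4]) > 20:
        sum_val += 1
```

Let's trace through this code step by step.

Initialize: items = [10, 1, 3, 2, 9, 2, 4, 9]
Initialize: sum_val = 0
Entering loop: for i in range(len(items) - 3):
After iteration 1: i = 0, sum_val = 0
After iteration 2: i = 1, sum_val = 0
After iteration 3: i = 2, sum_val = 0
After iteration 4: i = 3, sum_val = 0
After iteration 5: i = 4, sum_val = 1
Loop ends.

Final answer: 1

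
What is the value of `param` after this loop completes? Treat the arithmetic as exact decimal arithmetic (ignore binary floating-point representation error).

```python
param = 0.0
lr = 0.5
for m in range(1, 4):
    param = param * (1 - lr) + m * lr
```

Let's trace through this code step by step.

Initialize: param = 0.0
Initialize: lr = 0.5
Entering loop: for m in range(1, 4):
After iteration 1: m = 1, param = 0.5
After iteration 2: m = 2, param = 1.25
After iteration 3: m = 3, param = 2.125
Loop ends.

Final answer: 2.125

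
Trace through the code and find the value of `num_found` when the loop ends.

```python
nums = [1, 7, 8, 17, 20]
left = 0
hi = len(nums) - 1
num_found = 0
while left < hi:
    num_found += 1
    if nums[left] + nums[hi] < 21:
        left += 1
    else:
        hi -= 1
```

Let's trace through this code step by step.

Initialize: nums = [1, 7, 8, 17, 20]
Initialize: left = 0
Initialize: hi = 4
Initialize: num_found = 0
Entering loop: while left < hi:
After iteration 1: left = 0, hi = 3, num_found = 1
After iteration 2: left = 1, hi = 3, num_found = 2
After iteration 3: left = 1, hi = 2, num_found = 3
After iteration 4: left = 2, hi = 2, num_found = 4
Loop ends.

Final answer: 4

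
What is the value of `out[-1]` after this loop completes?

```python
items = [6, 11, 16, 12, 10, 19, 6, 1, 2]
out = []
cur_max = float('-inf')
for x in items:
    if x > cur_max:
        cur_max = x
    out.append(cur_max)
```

Let's trace through this code step by step.

Initialize: items = [6, 11, 16, 12, 10, 19, 6, 1, 2]
Initialize: out = []
Initialize: cur_max = -inf
Entering loop: for x in items:
After iteration 1: x = 6, out = [6], cur_max = 6
After iteration 2: x = 11, out = [6, 11], cur_max = 11
After iteration 3: x = 16, out = [6, 11, 16], cur_max = 16
After iteration 4: x = 12, out = [6, 11, 16, 16], cur_max = 16
After iteration 5: x = 10, out = [6, 11, 16, 16, 16], cur_max = 16
After iteration 6: x = 19, out = [6, 11, 16, 16, 16, 19], cur_max = 19
After iteration 7: x = 6, out = [6, 11, 16, 16, 16, 19, 19], cur_max = 19
After iteration 8: x = 1, out = [6, 11, 16, 16, 16, 19, 19, 19], cur_max = 19
After iteration 9: x = 2, out = [6, 11, 16, 16, 16, 19, 19, 19, 19], cur_max = 19
Loop ends.
out[-1] = 19

Final answer: 19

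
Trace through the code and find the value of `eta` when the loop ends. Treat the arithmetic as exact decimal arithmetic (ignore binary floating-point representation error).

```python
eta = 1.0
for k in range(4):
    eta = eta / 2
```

Let's trace through this code step by step.

Initialize: eta = 1.0
Entering loop: for k in range(4):
After iteration 1: k = 0, eta = 0.5
After iteration 2: k = 1, eta = 0.25
After iteration 3: k = 2, eta = 0.125
After iteration 4: k = 3, eta = 0.0625
Loop ends.

Final answer: 0.0625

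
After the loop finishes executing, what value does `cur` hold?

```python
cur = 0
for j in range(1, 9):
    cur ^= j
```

Let's trace through this code step by step.

Initialize: cur = 0
Entering loop: for j in range(1, 9):
After iteration 1: j = 1, cur = 1
After iteration 2: j = 2, cur = 3
After iteration 3: j = 3, cur = 0
After iteration 4: j = 4, cur = 4
After iteration 5: j = 5, cur = 1
After iteration 6: j = 6, cur = 7
After iteration 7: j = 7, cur = 0
After iteration 8: j = 8, cur = 8
Loop ends.

Final answer: 8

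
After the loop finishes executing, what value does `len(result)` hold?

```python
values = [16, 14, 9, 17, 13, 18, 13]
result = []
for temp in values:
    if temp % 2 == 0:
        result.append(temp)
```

Let's trace through this code step by step.

Initialize: values = [16, 14, 9, 17, 13, 18, 13]
Initialize: result = []
Entering loop: for temp in values:
After iteration 1: temp = 16, result = [16]
After iteration 2: temp = 14, result = [16, 14]
After iteration 3: temp = 9, result = [16, 14]
After iteration 4: temp = 17, result = [16, 14]
After iteration 5: temp = 13, result = [16, 14]
After iteration 6: temp = 18, result = [16, 14, 18]
After iteration 7: temp = 13, result = [16, 14, 18]
Loop ends.
len(result) = 3

Final answer: 3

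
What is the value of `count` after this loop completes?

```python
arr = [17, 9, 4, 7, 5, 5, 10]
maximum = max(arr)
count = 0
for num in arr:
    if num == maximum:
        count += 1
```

Let's trace through this code step by step.

Initialize: arr = [17, 9, 4, 7, 5, 5, 10]
Initialize: maximum = 17
Initialize: count = 0
Entering loop: for num in arr:
After iteration 1: num = 17, count = 1
After iteration 2: num = 9, count = 1
After iteration 3: num = 4, count = 1
After iteration 4: num = 7, count = 1
After iteration 5: num = 5, count = 1
After iteration 6: num = 5, count = 1
After iteration 7: num = 10, count = 1
Loop ends.

Final answer: 1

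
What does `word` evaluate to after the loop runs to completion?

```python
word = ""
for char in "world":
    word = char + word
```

Let's trace through this code step by step.

Initialize: word = ''
Entering loop: for char in "world":
After iteration 1: char = 'w', word = 'w'
After iteration 2: char = 'o', word = 'ow'
After iteration 3: char = 'r', word = 'row'
After iteration 4: char = 'l', word = 'lrow'
After iteration 5: char = 'd', word = 'dlrow'
Loop ends.

Final answer: 'dlrow'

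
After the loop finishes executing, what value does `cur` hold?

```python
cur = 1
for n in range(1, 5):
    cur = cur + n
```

Let's trace through this code step by step.

Initialize: cur = 1
Entering loop: for n in range(1, 5):
After iteration 1: n = 1, cur = 2
After iteration 2: n = 2, cur = 4
After iteration 3: n = 3, cur = 7
After iteration 4: n = 4, cur = 11
Loop ends.

Final answer: 11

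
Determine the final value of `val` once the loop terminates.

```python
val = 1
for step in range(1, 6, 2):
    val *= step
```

Let's trace through this code step by step.

Initialize: val = 1
Entering loop: for step in range(1, 6, 2):
After iteration 1: step = 1, val = 1
After iteration 2: step = 3, val = 3
After iteration 3: step = 5, val = 15
Loop ends.

Final answer: 15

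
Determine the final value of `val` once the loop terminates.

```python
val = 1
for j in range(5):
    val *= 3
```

Let's trace through this code step by step.

Initialize: val = 1
Entering loop: for j in range(5):
After iteration 1: j = 0, val = 3
After iteration 2: j = 1, val = 9
After iteration 3: j = 2, val = 27
After iteration 4: j = 3, val = 81
After iteration 5: j = 4, val = 243
Loop ends.

Final answer: 243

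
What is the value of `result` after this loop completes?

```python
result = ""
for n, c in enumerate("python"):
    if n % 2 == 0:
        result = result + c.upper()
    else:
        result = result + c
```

Let's trace through this code step by step.

Initialize: result = ''
Entering loop: for n, c in enumerate("python"):
After iteration 1: n = 0, c = 'p', result = 'P'
After iteration 2: n = 1, c = 'y', result = 'Py'
After iteration 3: n = 2, c = 't', result = 'PyT'
After iteration 4: n = 3, c = 'h', result = 'PyTh'
After iteration 5: n = 4, c = 'o', result = 'PyThO'
After iteration 6: n = 5, c = 'n', result = 'PyThOn'
Loop ends.

Final answer: 'PyThOn'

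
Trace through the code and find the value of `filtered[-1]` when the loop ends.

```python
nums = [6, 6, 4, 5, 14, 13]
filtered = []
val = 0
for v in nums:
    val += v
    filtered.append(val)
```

Let's trace through this code step by step.

Initialize: nums = [6, 6, 4, 5, 14, 13]
Initialize: filtered = []
Initialize: val = 0
Entering loop: for v in nums:
After iteration 1: v = 6, filtered = [6], val = 6
After iteration 2: v = 6, filtered = [6, 12], val = 12
After iteration 3: v = 4, filtered = [6, 12, 16], val = 16
After iteration 4: v = 5, filtered = [6, 12, 16, 21], val = 21
After iteration 5: v = 14, filtered = [6, 12, 16, 21, 35], val = 35
After iteration 6: v = 13, filtered = [6, 12, 16, 21, 35, 48], val = 48
Loop ends.
filtered[-1] = 48

Final answer: 48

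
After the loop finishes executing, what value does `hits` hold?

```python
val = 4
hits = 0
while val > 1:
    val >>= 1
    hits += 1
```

Let's trace through this code step by step.

Initialize: val = 4
Initialize: hits = 0
Entering loop: while val > 1:
After iteration 1: val = 2, hits = 1
After iteration 2: val = 1, hits = 2
Loop ends.

Final answer: 2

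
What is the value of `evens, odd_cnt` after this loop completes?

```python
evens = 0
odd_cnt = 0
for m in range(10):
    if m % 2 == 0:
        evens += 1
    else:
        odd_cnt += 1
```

Let's trace through this code step by step.

Initialize: evens = 0
Initialize: odd_cnt = 0
Entering loop: for m in range(10):
After iteration 1: m = 0, evens = 1, odd_cnt = 0
After iteration 2: m = 1, evens = 1, odd_cnt = 1
After iteration 3: m = 2, evens = 2, odd_cnt = 1
After iteration 4: m = 3, evens = 2, odd_cnt = 2
After iteration 5: m = 4, evens = 3, odd_cnt = 2
After iteration 6: m = 5, evens = 3, odd_cnt = 3
After iteration 7: m = 6, evens = 4, odd_cnt = 3
After iteration 8: m = 7, evens = 4, odd_cnt = 4
After iteration 9: m = 8, evens = 5, odd_cnt = 4
After iteration 10: m = 9, evens = 5, odd_cnt = 5
Loop ends.

Final answer: 5, 5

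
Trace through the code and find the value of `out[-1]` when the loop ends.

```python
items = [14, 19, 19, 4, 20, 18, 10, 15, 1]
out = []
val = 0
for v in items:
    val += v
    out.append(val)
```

Let's trace through this code step by step.

Initialize: items = [14, 19, 19, 4, 20, 18, 10, 15, 1]
Initialize: out = []
Initialize: val = 0
Entering loop: for v in items:
After iteration 1: v = 14, out = [14], val = 14
After iteration 2: v = 19, out = [14, 33], val = 33
After iteration 3: v = 19, out = [14, 33, 52], val = 52
After iteration 4: v = 4, out = [14, 33, 52, 56], val = 56
After iteration 5: v = 20, out = [14, 33, 52, 56, 76], val = 76
After iteration 6: v = 18, out = [14, 33, 52, 56, 76, 94], val = 94
After iteration 7: v = 10, out = [14, 33, 52, 56, 76, 94, 104], val = 104
After iteration 8: v = 15, out = [14, 33, 52, 56, 76, 94, 104, 119], val = 119
After iteration 9: v = 1, out = [14, 33, 52, 56, 76, 94, 104, 119, 120], val = 120
Loop ends.
out[-1] = 120

Final answer: 120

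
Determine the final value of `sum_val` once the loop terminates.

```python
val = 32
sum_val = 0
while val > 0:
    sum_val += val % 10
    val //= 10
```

Let's trace through this code step by step.

Initialize: val = 32
Initialize: sum_val = 0
Entering loop: while val > 0:
After iteration 1: val = 3, sum_val = 2
After iteration 2: val = 0, sum_val = 5
Loop ends.

Final answer: 5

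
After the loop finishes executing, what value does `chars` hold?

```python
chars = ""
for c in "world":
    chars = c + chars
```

Let's trace through this code step by step.

Initialize: chars = ''
Entering loop: for c in "world":
After iteration 1: c = 'w', chars = 'w'
After iteration 2: c = 'o', chars = 'ow'
After iteration 3: c = 'r', chars = 'row'
After iteration 4: c = 'l', chars = 'lrow'
After iteration 5: c = 'd', chars = 'dlrow'
Loop ends.

Final answer: 'dlrow'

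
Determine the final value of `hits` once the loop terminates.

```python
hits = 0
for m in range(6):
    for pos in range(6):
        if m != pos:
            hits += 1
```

Let's trace through this code step by step.

Initialize: hits = 0
Entering loop: for m in range(6):
After iteration 1: m = 0, hits = 5
After iteration 2: m = 1, hits = 10
After iteration 3: m = 2, hits = 15
After iteration 4: m = 3, hits = 20
After iteration 5: m = 4, hits = 25
After iteration 6: m = 5, hits = 30
Loop ends.

Final answer: 30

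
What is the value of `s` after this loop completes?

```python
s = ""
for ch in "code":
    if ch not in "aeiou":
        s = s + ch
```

Let's trace through this code step by step.

Initialize: s = ''
Entering loop: for ch in "code":
After iteration 1: ch = 'c', s = 'c'
After iteration 2: ch = 'o', s = 'c'
After iteration 3: ch = 'd', s = 'cd'
After iteration 4: ch = 'e', s = 'cd'
Loop ends.

Final answer: 'cd'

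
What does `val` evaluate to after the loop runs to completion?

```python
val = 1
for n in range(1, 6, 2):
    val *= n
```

Let's trace through this code step by step.

Initialize: val = 1
Entering loop: for n in range(1, 6, 2):
After iteration 1: n = 1, val = 1
After iteration 2: n = 3, val = 3
After iteration 3: n = 5, val = 15
Loop ends.

Final answer: 15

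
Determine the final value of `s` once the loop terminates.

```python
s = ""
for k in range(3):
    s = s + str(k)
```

Let's trace through this code step by step.

Initialize: s = ''
Entering loop: for k in range(3):
After iteration 1: k = 0, s = '0'
After iteration 2: k = 1, s = '01'
After iteration 3: k = 2, s = '012'
Loop ends.

Final answer: '012'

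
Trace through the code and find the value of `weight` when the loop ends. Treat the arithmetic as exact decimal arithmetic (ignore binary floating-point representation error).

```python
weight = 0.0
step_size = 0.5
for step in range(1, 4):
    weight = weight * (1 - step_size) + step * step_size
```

Let's trace through this code step by step.

Initialize: weight = 0.0
Initialize: step_size = 0.5
Entering loop: for step in range(1, 4):
After iteration 1: step = 1, weight = 0.5
After iteration 2: step = 2, weight = 1.25
After iteration 3: step = 3, weight = 2.125
Loop ends.

Final answer: 2.125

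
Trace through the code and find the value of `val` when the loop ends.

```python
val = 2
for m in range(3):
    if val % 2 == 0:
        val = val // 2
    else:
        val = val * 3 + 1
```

Let's trace through this code step by step.

Initialize: val = 2
Entering loop: for m in range(3):
After iteration 1: m = 0, val = 1
After iteration 2: m = 1, val = 4
After iteration 3: m = 2, val = 2
Loop ends.

Final answer: 2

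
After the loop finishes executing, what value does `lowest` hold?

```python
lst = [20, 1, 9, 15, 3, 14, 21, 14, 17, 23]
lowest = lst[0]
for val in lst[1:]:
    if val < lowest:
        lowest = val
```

Let's trace through this code step by step.

Initialize: lst = [20, 1, 9, 15, 3, 14, 21, 14, 17, 23]
Initialize: lowest = 20
Entering loop: for val in lst[1:]:
After iteration 1: val = 1, lowest = 1
After iteration 2: val = 9, lowest = 1
After iteration 3: val = 15, lowest = 1
After iteration 4: val = 3, lowest = 1
After iteration 5: val = 14, lowest = 1
After iteration 6: val = 21, lowest = 1
After iteration 7: val = 14, lowest = 1
After iteration 8: val = 17, lowest = 1
After iteration 9: val = 23, lowest = 1
Loop ends.

Final answer: 1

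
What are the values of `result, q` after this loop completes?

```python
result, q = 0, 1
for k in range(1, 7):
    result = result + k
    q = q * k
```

Let's trace through this code step by step.

Initialize: result = 0
Initialize: q = 1
Entering loop: for k in range(1, 7):
After iteration 1: k = 1, result = 1, q = 1
After iteration 2: k = 2, result = 3, q = 2
After iteration 3: k = 3, result = 6, q = 6
After iteration 4: k = 4, result = 10, q = 24
After iteration 5: k = 5, result = 15, q = 120
After iteration 6: k = 6, result = 21, q = 720
Loop ends.

Final answer: 21, 720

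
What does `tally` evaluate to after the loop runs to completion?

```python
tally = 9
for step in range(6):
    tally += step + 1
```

Let's trace through this code step by step.

Initialize: tally = 9
Entering loop: for step in range(6):
After iteration 1: step = 0, tally = 10
After iteration 2: step = 1, tally = 12
After iteration 3: step = 2, tally = 15
After iteration 4: step = 3, tally = 19
After iteration 5: step = 4, tally = 24
After iteration 6: step = 5, tally = 30
Loop ends.

Final answer: 30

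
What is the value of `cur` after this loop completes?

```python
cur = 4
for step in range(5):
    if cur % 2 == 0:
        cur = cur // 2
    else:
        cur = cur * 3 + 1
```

Let's trace through this code step by step.

Initialize: cur = 4
Entering loop: for step in range(5):
After iteration 1: step = 0, cur = 2
After iteration 2: step = 1, cur = 1
After iteration 3: step = 2, cur = 4
After iteration 4: step = 3, cur = 2
After iteration 5: step = 4, cur = 1
Loop ends.

Final answer: 1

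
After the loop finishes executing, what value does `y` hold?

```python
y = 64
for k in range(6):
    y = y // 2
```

Let's trace through this code step by step.

Initialize: y = 64
Entering loop: for k in range(6):
After iteration 1: k = 0, y = 32
After iteration 2: k = 1, y = 16
After iteration 3: k = 2, y = 8
After iteration 4: k = 3, y = 4
After iteration 5: k = 4, y = 2
After iteration 6: k = 5, y = 1
Loop ends.

Final answer: 1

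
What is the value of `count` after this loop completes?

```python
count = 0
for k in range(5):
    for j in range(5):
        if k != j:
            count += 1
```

Let's trace through this code step by step.

Initialize: count = 0
Entering loop: for k in range(5):
After iteration 1: k = 0, count = 4
After iteration 2: k = 1, count = 8
After iteration 3: k = 2, count = 12
After iteration 4: k = 3, count = 16
After iteration 5: k = 4, count = 20
Loop ends.

Final answer: 20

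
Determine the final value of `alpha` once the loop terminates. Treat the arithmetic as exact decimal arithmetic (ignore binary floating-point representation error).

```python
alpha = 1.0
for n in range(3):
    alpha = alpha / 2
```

Let's trace through this code step by step.

Initialize: alpha = 1.0
Entering loop: for n in range(3):
After iteration 1: n = 0, alpha = 0.5
After iteration 2: n = 1, alpha = 0.25
After iteration 3: n = 2, alpha = 0.125
Loop ends.

Final answer: 0.125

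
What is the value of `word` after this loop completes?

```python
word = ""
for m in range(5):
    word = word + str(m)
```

Let's trace through this code step by step.

Initialize: word = ''
Entering loop: for m in range(5):
After iteration 1: m = 0, word = '0'
After iteration 2: m = 1, word = '01'
After iteration 3: m = 2, word = '012'
After iteration 4: m = 3, word = '0123'
After iteration 5: m = 4, word = '01234'
Loop ends.

Final answer: '01234'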